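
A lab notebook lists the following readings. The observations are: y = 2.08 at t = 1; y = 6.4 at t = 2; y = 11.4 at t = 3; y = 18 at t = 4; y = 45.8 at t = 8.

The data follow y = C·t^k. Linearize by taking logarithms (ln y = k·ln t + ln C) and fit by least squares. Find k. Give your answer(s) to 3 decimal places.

Taking logs, ln y = k·ln t + ln C, so regress ln y on ln t.
Σln t = 5.2575, Σ(ln t)² = 7.9333, Σln y = 11.7369, Σln t·ln y = 15.9196.
Equations: 7.9333·k + 5.2575·ln C = 15.9196;  5.2575·k + 5·ln C = 11.7369.
Δ = 7.9333·5 − (5.2575)² = 12.0252; k = (15.9196·5 − 5.2575·11.7369)/12.0252 = 1.48779, ln C = (7.9333·11.7369 − 5.2575·15.9196)/12.0252 = 0.78298.

k = 1.488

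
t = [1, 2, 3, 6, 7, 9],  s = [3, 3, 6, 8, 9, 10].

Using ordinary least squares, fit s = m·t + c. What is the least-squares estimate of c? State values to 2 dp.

From the data, Σt·t = 180, Σt = 28, Σ1 = 6.
Right-hand side: Σt·s = 228, Σs = 39.
Normal equations: [[180, 28]; [28, 6]]·[m, c]ᵀ = [228, 39]ᵀ.
Determinant 180·6 − 28² = 296.
m = (228·6 − 28·39)/296 = 69/74; c = (180·39 − 28·228)/296 = 159/74.

c = 2.15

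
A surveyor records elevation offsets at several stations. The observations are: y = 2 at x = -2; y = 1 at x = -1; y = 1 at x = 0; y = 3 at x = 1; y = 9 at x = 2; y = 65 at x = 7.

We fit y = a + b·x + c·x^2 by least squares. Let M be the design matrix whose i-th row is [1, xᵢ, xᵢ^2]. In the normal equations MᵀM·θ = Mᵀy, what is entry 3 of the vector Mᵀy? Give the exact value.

3233

Entry 3 ↔ basis x^2, so (Mᵀy)_{3} = Σᵢ (x^2)·yᵢ = (4)·(2) + (1)·(1) + (0)·(1) + (1)·(3) + (4)·(9) + (49)·(65) = 3233.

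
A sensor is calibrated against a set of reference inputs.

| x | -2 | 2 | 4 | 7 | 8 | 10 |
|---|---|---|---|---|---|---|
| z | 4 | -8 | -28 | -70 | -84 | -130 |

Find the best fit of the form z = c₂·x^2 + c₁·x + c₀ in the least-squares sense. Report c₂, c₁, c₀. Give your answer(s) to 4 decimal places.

c₂ = -0.9926, c₁ = -3.1282, c₀ = 1.6595

Sums needed: Σx^2·x^2 = 16785, Σx^2·x = 1919, Σx^2 = 237, Σx·x = 237, Σx = 29, Σ1 = 6.
Right-hand side: Σx^2·z = -22270, Σx·z = -2598, Σz = -316.
Solving the 3×3 system (Gaussian elimination) gives c₂ = -4273/4305, c₁ = -4489/1435, c₀ = 7144/4305.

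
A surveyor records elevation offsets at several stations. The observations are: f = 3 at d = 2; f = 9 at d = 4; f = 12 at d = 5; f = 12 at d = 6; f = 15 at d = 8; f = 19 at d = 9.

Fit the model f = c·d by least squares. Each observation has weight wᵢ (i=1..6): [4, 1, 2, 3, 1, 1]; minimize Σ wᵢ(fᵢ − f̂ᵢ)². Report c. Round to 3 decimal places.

c = 2.051

The normal equations are: 335·c = 687.
Hence c = 687 / 335 ≈ 2.05075.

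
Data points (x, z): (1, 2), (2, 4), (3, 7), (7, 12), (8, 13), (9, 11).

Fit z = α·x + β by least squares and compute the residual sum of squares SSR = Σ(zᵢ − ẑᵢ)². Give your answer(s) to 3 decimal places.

SSR = 10.954

Forming AᵀA = [[208, 30]; [30, 6]] and Aᵀz = [318, 49]ᵀ gives AᵀA·[α, β]ᵀ = Aᵀz.
Eliminating β: 6·(row 1) − 30·(row 2) gives 348·α = 6·318 − 30·49 = 438, so α = 73/58.
Then β = (49 − 30·(73/58))/6 = 163/87.
Residuals: -197/174, -34/87, 235/174, 229/174, 92/87, -383/174; SSR = 953/87.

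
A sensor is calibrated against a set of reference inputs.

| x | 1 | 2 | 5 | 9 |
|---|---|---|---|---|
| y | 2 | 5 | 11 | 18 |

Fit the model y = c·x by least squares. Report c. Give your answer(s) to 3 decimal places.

c = 2.063

The normal equations are: 111·c = 229.
(Σx·x = 111, Σx·y = 229.)
c = 229/111 = 2.06306.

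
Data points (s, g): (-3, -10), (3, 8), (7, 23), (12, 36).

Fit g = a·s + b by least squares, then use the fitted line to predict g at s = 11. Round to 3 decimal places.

Forming AᵀA = [[211, 19]; [19, 4]] and Aᵀg = [647, 57]ᵀ gives AᵀA·[a, b]ᵀ = Aᵀg.
Determinant 211·4 − 19² = 483.
a = (647·4 − 19·57)/483 = 215/69; b = (211·57 − 19·647)/483 = -38/69.
At s = 11: ĝ = (215/69)·(11) + (-38/69)·(1) = 2327/69.

ĝ = 33.725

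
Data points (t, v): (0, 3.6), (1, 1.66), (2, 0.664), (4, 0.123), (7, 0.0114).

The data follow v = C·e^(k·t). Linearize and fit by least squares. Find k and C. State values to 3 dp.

k = -0.827, C = 3.589

Linearized form: ln v = k·t + ln C. From the 5 transformed points,
AᵀA = [[70.0000, 14.0000]; [14.0000, 5]], rhs = [-40.0134, -5.1914]ᵀ  (here Σt = 14.0000, Σ(t)² = 70.0000, Σln v = -5.1914, Σt·ln v = -40.0134).
Slope k = (n·Σt·ln v − Σt·Σln v)/(n·Σ(t)² − (Σt)²) = (5·-40.0134 − 14.0000·-5.1914)/154.0000 = -0.82719; ln C = (Σln v − k·Σt)/n = 1.27784, so C = exp(1.27784) = 3.58888.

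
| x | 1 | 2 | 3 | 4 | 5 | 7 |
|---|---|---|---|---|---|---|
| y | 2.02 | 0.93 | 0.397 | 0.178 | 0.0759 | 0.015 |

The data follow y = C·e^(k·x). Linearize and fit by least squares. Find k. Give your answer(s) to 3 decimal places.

Taking logs, ln y = k·x + ln C, so regress ln y on x.
Σx = 22.0000, Σ(x)² = 104.0000, Σln y = -8.7973, Σx·ln y = -51.4070.
Equations: 104.0000·k + 22.0000·ln C = -51.4070;  22.0000·k + 6·ln C = -8.7973.
Slope k = (n·Σx·ln y − Σx·Σln y)/(n·Σ(x)² − (Σx)²) = (6·-51.4070 − 22.0000·-8.7973)/140.0000 = -0.82072; ln C = (Σln y − k·Σx)/n = 1.54310.

k = -0.821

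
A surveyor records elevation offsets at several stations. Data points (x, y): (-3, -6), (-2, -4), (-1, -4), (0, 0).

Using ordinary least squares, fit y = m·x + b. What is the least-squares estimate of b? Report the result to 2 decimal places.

b = -0.80

With design matrix A, AᵀA = [[14, -6]; [-6, 4]] and Aᵀy = [30, -14]ᵀ.
Determinant 14·4 − (-6)² = 20.
m = (30·4 − (-6)·(-14))/20 = 9/5; b = (14·(-14) − (-6)·30)/20 = -4/5.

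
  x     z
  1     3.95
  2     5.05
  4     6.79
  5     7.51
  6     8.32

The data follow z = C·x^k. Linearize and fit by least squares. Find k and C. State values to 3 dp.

With ln zᵢ as the transformed response and ln xᵢ as the regressor:
Σln x = 5.4806, Σ(ln x)² = 8.2030, Σln z = 9.0435, Σln x·ln z = 10.8190.
Normal system: [[8.2030, 5.4806]; [5.4806, 5]]·[k, ln C]ᵀ = [10.8190, 9.0435]ᵀ.
Δ = 8.2030·5 − (5.4806)² = 10.9774; k = (10.8190·5 − 5.4806·9.0435)/10.9774 = 0.41276, ln C = (8.2030·9.0435 − 5.4806·10.8190)/10.9774 = 1.35625, so C = exp(1.35625) = 3.88161.

k = 0.413, C = 3.882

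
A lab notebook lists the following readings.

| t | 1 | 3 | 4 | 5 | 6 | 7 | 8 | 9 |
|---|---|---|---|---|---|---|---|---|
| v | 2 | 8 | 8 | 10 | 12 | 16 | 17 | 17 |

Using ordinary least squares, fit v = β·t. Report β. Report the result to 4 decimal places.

Compute the Gram sums: Σt·t = 281.
Moment sums: Σt·v = 581.
XᵀX·[β]ᵀ = Xᵀv becomes [[281]]·[β]ᵀ = [581]ᵀ.
Hence β = 581 / 281 ≈ 2.06762.

β = 2.0676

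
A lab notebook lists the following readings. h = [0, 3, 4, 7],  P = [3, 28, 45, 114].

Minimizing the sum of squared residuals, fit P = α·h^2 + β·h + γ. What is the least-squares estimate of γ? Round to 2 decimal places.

γ = 2.92

XᵀX·[α, β, γ]ᵀ = XᵀP reads: 2738·α + 434·β + 74·γ = 6558;  434·α + 74·β + 14·γ = 1062;  74·α + 14·β + 4·γ = 190.
(Σh^2·h^2 = 2738, Σh^2·h = 434, Σh^2 = 74, Σh·h = 74, Σh = 14, Σ1 = 4, Σh^2·P = 6558, Σh·P = 1062, ΣP = 190.)
Row-reducing yields α = 11/6, β = 457/150, γ = 73/25.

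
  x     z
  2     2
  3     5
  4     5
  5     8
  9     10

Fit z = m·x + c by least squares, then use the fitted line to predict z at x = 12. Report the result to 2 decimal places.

Normal-equation sums: Σx·x = 135, Σx = 23, Σ1 = 5.
And Σx·z = 169, Σz = 30.
AᵀA·[m, c]ᵀ = Aᵀz becomes [[135, 23]; [23, 5]]·[m, c]ᵀ = [169, 30]ᵀ.
Determinant 135·5 − 23² = 146.
m = (169·5 − 23·30)/146 = 155/146; c = (135·30 − 23·169)/146 = 163/146.
At x = 12: ẑ = (155/146)·(12) + (163/146)·(1) = 2023/146.

ẑ = 13.86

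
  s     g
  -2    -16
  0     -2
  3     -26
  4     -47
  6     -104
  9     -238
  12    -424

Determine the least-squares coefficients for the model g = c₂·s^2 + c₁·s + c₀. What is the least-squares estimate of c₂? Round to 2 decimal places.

The normal system XᵀX·[c₂, c₁, c₀]ᵀ = Xᵀg is [[28946, 2756, 290]; [2756, 290, 32]; [290, 32, 7]]·[c₂, c₁, c₀]ᵀ = [-85128, -8088, -857]ᵀ.
Row-reducing yields c₂ = -680713/226107, c₁ = 213502/226107, c₀ = -152333/75369.

c₂ = -3.01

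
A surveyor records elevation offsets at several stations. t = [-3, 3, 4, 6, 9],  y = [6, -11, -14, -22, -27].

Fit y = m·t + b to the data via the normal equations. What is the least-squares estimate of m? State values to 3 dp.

m = -2.838

Compute the Gram sums: Σt·t = 151, Σt = 19, Σ1 = 5.
And Σt·y = -482, Σy = -68.
Normal equations: [[151, 19]; [19, 5]]·[m, b]ᵀ = [-482, -68]ᵀ.
det = 151·5 − 19² = 394.
m = ((-482)·5 − 19·(-68))/394 = -559/197; b = (151·(-68) − 19·(-482))/394 = -555/197.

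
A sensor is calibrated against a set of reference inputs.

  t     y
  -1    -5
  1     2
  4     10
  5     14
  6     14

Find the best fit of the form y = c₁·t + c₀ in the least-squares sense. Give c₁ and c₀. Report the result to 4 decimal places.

c₁ = 2.8235, c₀ = -1.4706

Forming AᵀA = [[79, 15]; [15, 5]] and Aᵀy = [201, 35]ᵀ gives AᵀA·[c₁, c₀]ᵀ = Aᵀy.
det = 79·5 − 15² = 170.
c₁ = (201·5 − 15·35)/170 = 48/17; c₀ = (79·35 − 15·201)/170 = -25/17.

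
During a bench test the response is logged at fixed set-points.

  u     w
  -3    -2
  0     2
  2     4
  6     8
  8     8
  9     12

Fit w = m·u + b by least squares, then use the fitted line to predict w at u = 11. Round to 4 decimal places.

ŵ = 12.8824

From the data, Σu·u = 194, Σu = 22, Σ1 = 6.
And Σu·w = 234, Σw = 32.
So AᵀA·[m, b]ᵀ = Aᵀw: [[194, 22]; [22, 6]]·[m, b]ᵀ = [234, 32]ᵀ.
det = 194·6 − 22² = 680.
m = (234·6 − 22·32)/680 = 35/34; b = (194·32 − 22·234)/680 = 53/34.
At u = 11: ŵ = (35/34)·(11) + (53/34)·(1) = 219/17.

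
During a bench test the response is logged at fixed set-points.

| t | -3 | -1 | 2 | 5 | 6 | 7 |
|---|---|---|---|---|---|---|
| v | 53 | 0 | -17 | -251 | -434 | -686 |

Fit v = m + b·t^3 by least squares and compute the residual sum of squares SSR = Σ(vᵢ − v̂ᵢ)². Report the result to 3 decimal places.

SSR = 2.302

Forming AᵀA = [[6, 664]; [664, 180724]] and Aᵀv = [-1335, -361984]ᵀ gives AᵀA·[m, b]ᵀ = Aᵀv.
det = 6·180724 − 664² = 643448.
m = ((-1335)·180724 − 664·(-361984))/643448 = -227291/160862; b = (6·(-361984) − 664·(-1335))/643448 = -160683/80431.
Residuals: 76095/160862, -94075/160862, 63565/160862, 21679/160862, -171761/160862, 104497/160862; SSR = 370333/160862.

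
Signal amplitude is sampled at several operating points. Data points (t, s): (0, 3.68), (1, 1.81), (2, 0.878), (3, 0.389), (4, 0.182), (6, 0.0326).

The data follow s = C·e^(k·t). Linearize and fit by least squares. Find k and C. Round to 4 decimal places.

k = -0.7875, C = 3.9844

Let Y = ln s. Fitting Y = k·t + ln C by least squares:
Σt = 16.0000, Σ(t)² = 66.0000, Σln s = -4.3052, Σt·ln s = -29.8551.
Equations: 66.0000·k + 16.0000·ln C = -29.8551;  16.0000·k + 6·ln C = -4.3052.
Solving (det = 140.0000): k = -0.78748, ln C = 1.38240, so C = exp(1.38240) = 3.98444.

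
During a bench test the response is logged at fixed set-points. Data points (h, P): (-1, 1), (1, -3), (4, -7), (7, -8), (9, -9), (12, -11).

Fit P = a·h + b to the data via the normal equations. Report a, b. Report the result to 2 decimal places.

a = -0.85, b = -1.61

Normal-equation sums: Σh·h = 292, Σh = 32, Σ1 = 6.
For XᵀP: Σh·P = -301, ΣP = -37.
XᵀX·[a, b]ᵀ = XᵀP becomes [[292, 32]; [32, 6]]·[a, b]ᵀ = [-301, -37]ᵀ.
Determinant 292·6 − 32² = 728.
a = ((-301)·6 − 32·(-37))/728 = -311/364; b = (292·(-37) − 32·(-301))/728 = -293/182.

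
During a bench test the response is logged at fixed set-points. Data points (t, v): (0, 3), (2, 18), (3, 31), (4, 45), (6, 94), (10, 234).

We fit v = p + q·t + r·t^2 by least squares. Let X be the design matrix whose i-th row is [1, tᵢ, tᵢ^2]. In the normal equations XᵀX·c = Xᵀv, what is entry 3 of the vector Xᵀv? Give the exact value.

Entry 3 ↔ basis t^2, so (Xᵀv)_{3} = Σᵢ (t^2)·vᵢ = (0)·(3) + (4)·(18) + (9)·(31) + (16)·(45) + (36)·(94) + (100)·(234) = 27855.

27855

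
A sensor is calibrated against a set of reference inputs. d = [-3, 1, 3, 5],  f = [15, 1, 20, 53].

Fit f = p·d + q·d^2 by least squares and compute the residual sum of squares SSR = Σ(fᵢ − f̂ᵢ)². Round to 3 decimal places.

SSR = 3.124

The normal equations are: 44·p + 126·q = 281;  126·p + 788·q = 1641.
Determinant 44·788 − 126² = 18796.
p = (281·788 − 126·1641)/18796 = 7331/9398; q = (44·1641 − 126·281)/18796 = 18399/9398.
Residuals: -1314/4699, -8166/4699, 188/4699, 732/4699; SSR = 14680/4699.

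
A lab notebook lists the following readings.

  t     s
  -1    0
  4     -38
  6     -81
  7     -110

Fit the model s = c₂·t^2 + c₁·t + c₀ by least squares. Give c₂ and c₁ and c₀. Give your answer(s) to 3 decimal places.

c₂ = -2.055, c₁ = -1.376, c₀ = 0.649

Setting ∂/∂c₂ … = 0 gives: 3954·c₂ + 622·c₁ + 102·c₀ = -8914;  622·c₂ + 102·c₁ + 16·c₀ = -1408;  102·c₂ + 16·c₁ + 4·c₀ = -229.
Solving the 3×3 system (Gaussian elimination) gives c₂ = -11543/5618, c₁ = -7733/5618, c₀ = 1824/2809.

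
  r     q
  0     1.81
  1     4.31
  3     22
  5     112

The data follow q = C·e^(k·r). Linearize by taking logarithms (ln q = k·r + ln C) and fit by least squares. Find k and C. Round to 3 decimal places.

k = 0.823, C = 1.850

Linearized form: ln q = k·r + ln C. From the 4 transformed points,
AᵀA = [[35.0000, 9.0000]; [9.0000, 4]], rhs = [34.3266, 9.8638]ᵀ  (here Σr = 9.0000, Σ(r)² = 35.0000, Σln q = 9.8638, Σr·ln q = 34.3266).
Slope k = (n·Σr·ln q − Σr·Σln q)/(n·Σ(r)² − (Σr)²) = (4·34.3266 − 9.0000·9.8638)/59.0000 = 0.82258; ln C = (Σln q − k·Σr)/n = 0.61516, so C = exp(0.61516) = 1.84994.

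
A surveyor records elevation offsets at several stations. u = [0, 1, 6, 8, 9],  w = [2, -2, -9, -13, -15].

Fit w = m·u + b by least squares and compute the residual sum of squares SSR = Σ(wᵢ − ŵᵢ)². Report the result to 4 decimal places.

SSR = 2.8713

MᵀM·[m, b]ᵀ = Mᵀw reads: 182·m + 24·b = -295;  24·m + 5·b = -37.
Δ = 182·5 − 24² = 334.
m = ((-295)·5 − 24·(-37))/334 = -587/334; b = (182·(-37) − 24·(-295))/334 = 173/167.
Residuals: 161/167, -427/334, 85/167, 4/167, -73/334; SSR = 959/334.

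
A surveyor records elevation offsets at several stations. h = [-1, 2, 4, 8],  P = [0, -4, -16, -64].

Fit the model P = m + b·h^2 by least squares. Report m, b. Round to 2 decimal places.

m = 0.42, b = -1.01

From the data, Σ1 = 4, Σh^2 = 85, Σh^2·h^2 = 4369.
Right-hand side: ΣP = -84, Σh^2·P = -4368.
AᵀA·[m, b]ᵀ = AᵀP becomes [[4, 85]; [85, 4369]]·[m, b]ᵀ = [-84, -4368]ᵀ.
Δ = 4·4369 − 85² = 10251.
m = ((-84)·4369 − 85·(-4368))/10251 = 28/67; b = (4·(-4368) − 85·(-84))/10251 = -1148/1139.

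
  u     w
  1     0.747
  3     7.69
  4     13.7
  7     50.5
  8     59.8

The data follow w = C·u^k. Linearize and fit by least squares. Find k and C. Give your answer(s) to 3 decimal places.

Let Y = ln w. Fitting Y = k·ln u + ln C by least squares:
Over the data: Σln u = 6.5103, Σ(ln u)² = 11.2394, Σln w = 12.3786, Σln u·ln w = 22.0084.
Normal system: [[11.2394, 6.5103]; [6.5103, 5]]·[k, ln C]ᵀ = [22.0084, 12.3786]ᵀ.
Solving (det = 13.8136): k = 2.13225, ln C = -0.30058, so C = exp(-0.30058) = 0.74039.

k = 2.132, C = 0.740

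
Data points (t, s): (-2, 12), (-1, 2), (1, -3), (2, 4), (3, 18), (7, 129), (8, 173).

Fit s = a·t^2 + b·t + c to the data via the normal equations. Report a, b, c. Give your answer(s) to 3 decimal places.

With design matrix X, XᵀX = [[6612, 882, 132]; [882, 132, 18]; [132, 18, 7]] and Xᵀs = [17618, 2320, 335]ᵀ.
Row-reducing yields a = 103405/34419, b = -68857/34419, c = -41889/11473.

a = 3.004, b = -2.001, c = -3.651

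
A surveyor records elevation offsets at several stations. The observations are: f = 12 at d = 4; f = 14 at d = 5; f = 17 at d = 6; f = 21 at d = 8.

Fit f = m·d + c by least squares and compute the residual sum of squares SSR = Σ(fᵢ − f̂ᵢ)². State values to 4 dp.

SSR = 0.2857

Forming XᵀX = [[141, 23]; [23, 4]] and Xᵀf = [388, 64]ᵀ gives XᵀX·[m, c]ᵀ = Xᵀf.
Eliminating c: 4·(row 1) − 23·(row 2) gives 35·m = 4·388 − 23·64 = 80, so m = 16/7.
Then c = (64 − 23·(16/7))/4 = 20/7.
Residuals: 0, -2/7, 3/7, -1/7; SSR = 2/7.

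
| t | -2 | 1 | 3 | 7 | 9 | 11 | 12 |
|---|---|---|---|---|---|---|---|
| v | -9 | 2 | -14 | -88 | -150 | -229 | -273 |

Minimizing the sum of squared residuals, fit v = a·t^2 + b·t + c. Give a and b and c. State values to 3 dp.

Normal-equation sums: Σt^2·t^2 = 44437, Σt^2·t = 4151, Σt^2 = 409, Σt·t = 409, Σt = 41, Σ1 = 7.
Right-hand side: Σt^2·v = -83643, Σt·v = -7783, Σv = -761.
AᵀA·[a, b, c]ᵀ = Aᵀv becomes [[44437, 4151, 409]; [4151, 409, 41]; [409, 41, 7]]·[a, b, c]ᵀ = [-83643, -7783, -761]ᵀ.
Inverting the 3×3 Gram matrix, [a, b, c]ᵀ = [-64798/32229, 38872/32229, 54623/32229]ᵀ.

a = -2.011, b = 1.206, c = 1.695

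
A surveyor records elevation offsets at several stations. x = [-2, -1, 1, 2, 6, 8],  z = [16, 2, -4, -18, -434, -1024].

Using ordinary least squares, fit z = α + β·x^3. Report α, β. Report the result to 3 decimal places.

α = -1.153, β = -1.999

Forming MᵀM = [[6, 728]; [728, 308930]] and Mᵀz = [-1462, -618310]ᵀ gives MᵀM·[α, β]ᵀ = Mᵀz.
det = 6·308930 − 728² = 1323596.
α = ((-1462)·308930 − 728·(-618310))/1323596 = -381495/330899; β = (6·(-618310) − 728·(-1462))/1323596 = -661381/330899.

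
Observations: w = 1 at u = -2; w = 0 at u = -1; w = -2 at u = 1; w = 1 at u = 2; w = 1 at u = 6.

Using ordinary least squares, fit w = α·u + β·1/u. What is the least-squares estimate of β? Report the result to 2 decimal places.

β = -1.14

With design matrix X, XᵀX = [[46, 5]; [5, 91/36]] and Xᵀw = [4, -11/6]ᵀ.
Determinant 46·(91/36) − 5² = 1643/18.
α = (4·(91/36) − 5·(-11/6))/(1643/18) = 347/1643; β = (46·(-11/6) − 5·4)/(1643/18) = -1878/1643.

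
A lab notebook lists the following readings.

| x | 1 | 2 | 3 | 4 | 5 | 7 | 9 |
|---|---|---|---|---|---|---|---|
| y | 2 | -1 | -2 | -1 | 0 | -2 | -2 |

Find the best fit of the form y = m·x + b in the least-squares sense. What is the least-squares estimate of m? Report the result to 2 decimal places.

m = -0.32

Normal-equation sums: Σx·x = 185, Σx = 31, Σ1 = 7.
Moment sums: Σx·y = -42, Σy = -6.
Normal equations: [[185, 31]; [31, 7]]·[m, b]ᵀ = [-42, -6]ᵀ.
Eliminating b: 7·(row 1) − 31·(row 2) gives 334·m = 7·(-42) − 31·(-6) = -108, so m = -54/167.
Then b = ((-6) − 31·(-54/167))/7 = 96/167.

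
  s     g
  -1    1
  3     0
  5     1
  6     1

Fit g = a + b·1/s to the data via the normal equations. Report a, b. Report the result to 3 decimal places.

AᵀA·[a, b]ᵀ = Aᵀg reads: 4·a + (-3/10)·b = 3;  (-3/10)·a + (1061/900)·b = -19/30.
det = 4·(1061/900) − (-3/10)² = 4163/900.
a = (3·(1061/900) − (-3/10)·(-19/30))/(4163/900) = 3012/4163; b = (4·(-19/30) − (-3/10)·3)/(4163/900) = -1470/4163.

a = 0.724, b = -0.353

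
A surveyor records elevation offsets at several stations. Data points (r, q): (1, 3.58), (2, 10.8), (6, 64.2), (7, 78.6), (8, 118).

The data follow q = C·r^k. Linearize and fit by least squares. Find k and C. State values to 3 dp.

Taking logs, ln q = k·ln r + ln C, so regress ln q on ln r.
AᵀA = [[11.8015, 6.5103]; [6.5103, 5]], rhs = [27.5197, 16.9520]ᵀ  (here Σln r = 6.5103, Σ(ln r)² = 11.8015, Σln q = 16.9520, Σln r·ln q = 27.5197).
Slope k = (n·Σln r·ln q − Σln r·Σln q)/(n·Σ(ln r)² − (Σln r)²) = (5·27.5197 − 6.5103·16.9520)/16.6240 = 1.63841; ln C = (Σln q − k·Σln r)/n = 1.25710, so C = exp(1.25710) = 3.51523.

k = 1.638, C = 3.515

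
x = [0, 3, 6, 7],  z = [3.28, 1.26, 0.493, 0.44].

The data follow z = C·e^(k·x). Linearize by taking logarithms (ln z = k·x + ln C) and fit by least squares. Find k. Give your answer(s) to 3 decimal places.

With ln zᵢ as the transformed response and xᵢ as the regressor:
AᵀA = [[94.0000, 16.0000]; [16.0000, 4]], rhs = [-9.2970, -0.1093]ᵀ  (here Σx = 16.0000, Σ(x)² = 94.0000, Σln z = -0.1093, Σx·ln z = -9.2970).
Δ = 94.0000·4 − (16.0000)² = 120.0000; k = (-9.2970·4 − 16.0000·-0.1093)/120.0000 = -0.29533, ln C = (94.0000·-0.1093 − 16.0000·-9.2970)/120.0000 = 1.15400.

k = -0.295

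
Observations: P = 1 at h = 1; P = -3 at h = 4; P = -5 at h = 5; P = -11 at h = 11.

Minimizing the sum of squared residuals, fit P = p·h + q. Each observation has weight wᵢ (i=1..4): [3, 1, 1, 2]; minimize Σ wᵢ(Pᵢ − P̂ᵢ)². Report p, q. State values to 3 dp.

Sums needed: Σwᵢ·h·h = 286, Σwᵢ·h = 34, Σwᵢ·1 = 7.
And Σwᵢ·h·P = -276, Σwᵢ·P = -27.
Determinant 286·7 − 34² = 846.
p = ((-276)·7 − 34·(-27))/846 = -169/141; q = (286·(-27) − 34·(-276))/846 = 277/141.

p = -1.199, q = 1.965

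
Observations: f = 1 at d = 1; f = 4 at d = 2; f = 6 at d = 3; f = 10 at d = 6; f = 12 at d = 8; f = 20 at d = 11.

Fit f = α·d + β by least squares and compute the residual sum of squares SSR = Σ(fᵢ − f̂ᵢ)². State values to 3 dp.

The normal system AᵀA·[α, β]ᵀ = Aᵀf is [[235, 31]; [31, 6]]·[α, β]ᵀ = [403, 53]ᵀ.
Determinant 235·6 − 31² = 449.
α = (403·6 − 31·53)/449 = 775/449; β = (235·53 − 31·403)/449 = -38/449.
Residuals: -288/449, 284/449, 407/449, -122/449, -774/449, 493/449; SSR = 2642/449.

SSR = 5.884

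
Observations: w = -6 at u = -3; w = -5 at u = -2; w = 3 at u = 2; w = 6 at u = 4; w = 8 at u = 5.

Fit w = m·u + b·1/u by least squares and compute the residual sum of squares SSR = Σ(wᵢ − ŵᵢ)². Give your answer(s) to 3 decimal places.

The normal system AᵀA·[m, b]ᵀ = Aᵀw is [[58, 5]; [5, 2569/3600]]·[m, b]ᵀ = [98, 91/10]ᵀ.
det = 58·(2569/3600) − 5² = 29501/1800.
m = (98·(2569/3600) − 5·(91/10))/(29501/1800) = 43981/29501; b = (58·(91/10) − 5·98)/(29501/1800) = 68040/29501.
Residuals: -22383/29501, -25523/29501, -33479/29501, -15928/29501, 2495/29501; SSR = 85868/29501.

SSR = 2.911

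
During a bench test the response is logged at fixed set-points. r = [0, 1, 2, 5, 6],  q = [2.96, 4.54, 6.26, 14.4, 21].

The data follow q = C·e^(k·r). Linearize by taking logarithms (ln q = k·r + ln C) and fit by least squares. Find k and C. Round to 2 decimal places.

k = 0.31, C = 3.17

With ln qᵢ as the transformed response and rᵢ as the regressor:
AᵀA = [[66.0000, 14.0000]; [14.0000, 5]], rhs = [36.7846, 10.1440]ᵀ  (here Σr = 14.0000, Σ(r)² = 66.0000, Σln q = 10.1440, Σr·ln q = 36.7846).
Δ = 66.0000·5 − (14.0000)² = 134.0000; k = (36.7846·5 − 14.0000·10.1440)/134.0000 = 0.31273, ln C = (66.0000·10.1440 − 14.0000·36.7846)/134.0000 = 1.15316, so C = exp(1.15316) = 3.16818.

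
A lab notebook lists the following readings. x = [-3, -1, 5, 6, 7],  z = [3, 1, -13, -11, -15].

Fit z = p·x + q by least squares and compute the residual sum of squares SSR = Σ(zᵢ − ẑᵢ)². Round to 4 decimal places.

SSR = 8.9109

Normal-equation sums: Σx·x = 120, Σx = 14, Σ1 = 5.
Right-hand side: Σx·z = -246, Σz = -35.
AᵀA·[p, q]ᵀ = Aᵀz becomes [[120, 14]; [14, 5]]·[p, q]ᵀ = [-246, -35]ᵀ.
Δ = 120·5 − 14² = 404.
p = ((-246)·5 − 14·(-35))/404 = -185/101; q = (120·(-35) − 14·(-246))/404 = -189/101.
Residuals: -63/101, 105/101, -199/101, 188/101, -31/101; SSR = 900/101.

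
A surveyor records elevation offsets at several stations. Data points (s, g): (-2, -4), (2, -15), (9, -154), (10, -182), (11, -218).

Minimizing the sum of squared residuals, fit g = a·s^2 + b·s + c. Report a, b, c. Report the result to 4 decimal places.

a = -1.4994, b = -2.9899, c = -3.6961

Forming AᵀA = [[31234, 3060, 310]; [3060, 310, 30]; [310, 30, 5]] and Aᵀg = [-57128, -5626, -573]ᵀ gives AᵀA·[a, b, c]ᵀ = Aᵀg.
Row-reducing yields a = -9133/6091, b = -91058/30455, c = -22513/6091.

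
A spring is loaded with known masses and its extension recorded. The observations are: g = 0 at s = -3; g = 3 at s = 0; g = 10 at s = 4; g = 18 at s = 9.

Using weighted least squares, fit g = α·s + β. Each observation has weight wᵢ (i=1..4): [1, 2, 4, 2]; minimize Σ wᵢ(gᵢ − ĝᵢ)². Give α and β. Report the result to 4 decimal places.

α = 1.5719, β = 3.6967

The normal system XᵀWX·[α, β]ᵀ = XᵀWg is [[235, 31]; [31, 9]]·[α, β]ᵀ = [484, 82]ᵀ.
Δ = 235·9 − 31² = 1154.
α = (484·9 − 31·82)/1154 = 907/577; β = (235·82 − 31·484)/1154 = 2133/577.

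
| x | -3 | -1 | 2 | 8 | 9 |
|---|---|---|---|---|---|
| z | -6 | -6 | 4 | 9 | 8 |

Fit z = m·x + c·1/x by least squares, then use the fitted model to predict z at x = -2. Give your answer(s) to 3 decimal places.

The normal equations are: 159·m + 5·c = 176;  5·m + (7201/5184)·c = 865/72.
Δ = 159·(7201/5184) − 5² = 338453/1728.
m = (176·(7201/5184) − 5·(865/72))/(338453/1728) = 22232/23613; c = (159·(865/72) − 5·176)/(338453/1728) = 41400/7871.
At x = -2: ẑ = (22232/23613)·(-2) + (41400/7871)·(-1/2) = -106564/23613.

ẑ = -4.513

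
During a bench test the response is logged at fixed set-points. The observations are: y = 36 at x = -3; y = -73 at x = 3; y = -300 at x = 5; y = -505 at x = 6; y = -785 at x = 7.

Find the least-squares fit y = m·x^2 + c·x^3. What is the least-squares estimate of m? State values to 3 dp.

m = -2.018

From the data, Σx^2·x^2 = 4484, Σx^2·x^3 = 27708, Σx^3·x^3 = 181388.
And Σx^2·y = -64478, Σx^3·y = -418778.
Determinant 4484·181388 − 27708² = 45610528.
m = ((-64478)·181388 − 27708·(-418778))/45610528 = -5752165/2850658; c = (4484·(-418778) − 27708·(-64478))/45610528 = -2851379/1425329.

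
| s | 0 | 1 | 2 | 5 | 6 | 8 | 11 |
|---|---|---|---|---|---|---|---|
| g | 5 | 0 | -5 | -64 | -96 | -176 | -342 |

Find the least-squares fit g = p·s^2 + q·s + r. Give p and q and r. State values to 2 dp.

p = -2.97, q = 1.22, r = 3.79

Setting ∂/∂p … = 0 gives: 20675·p + 2193·q + 251·r = -57722;  2193·p + 251·q + 33·r = -6076;  251·p + 33·q + 7·r = -678.
(Σs^2·s^2 = 20675, Σs^2·s = 2193, Σs^2 = 251, Σs·s = 251, Σs = 33, Σ1 = 7, Σs^2·g = -57722, Σs·g = -6076, Σg = -678.)
Row-reducing yields p = -245579/82768, q = 100771/82768, r = 157013/41384.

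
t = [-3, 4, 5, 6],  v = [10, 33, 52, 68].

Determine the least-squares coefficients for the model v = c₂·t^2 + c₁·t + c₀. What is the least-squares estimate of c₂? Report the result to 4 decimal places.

Normal-equation sums: Σt^2·t^2 = 2258, Σt^2·t = 378, Σt^2 = 86, Σt·t = 86, Σt = 12, Σ1 = 4.
For Xᵀv: Σt^2·v = 4366, Σt·v = 770, Σv = 163.
Solving the 3×3 system (Gaussian elimination) gives c₂ = 1871/1210, c₁ = 11549/6050, c₀ = 489/275.

c₂ = 1.5463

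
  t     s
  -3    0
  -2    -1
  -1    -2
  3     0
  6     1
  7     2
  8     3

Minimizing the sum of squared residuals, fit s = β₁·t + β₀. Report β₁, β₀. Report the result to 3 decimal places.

β₁ = 0.320, β₀ = -0.395

The normal equations are: 172·β₁ + 18·β₀ = 48;  18·β₁ + 7·β₀ = 3.
(Σt·t = 172, Σt = 18, Σ1 = 7, Σt·s = 48, Σs = 3.)
det = 172·7 − 18² = 880.
β₁ = (48·7 − 18·3)/880 = 141/440; β₀ = (172·3 − 18·48)/880 = -87/220.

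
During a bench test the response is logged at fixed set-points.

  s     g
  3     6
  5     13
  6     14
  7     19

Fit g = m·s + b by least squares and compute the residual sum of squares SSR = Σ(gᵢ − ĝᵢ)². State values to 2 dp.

SSR = 2.69

Sums needed: Σs·s = 119, Σs = 21, Σ1 = 4.
Right-hand side: Σs·g = 300, Σg = 52.
So AᵀA·[m, b]ᵀ = Aᵀg: [[119, 21]; [21, 4]]·[m, b]ᵀ = [300, 52]ᵀ.
Determinant 119·4 − 21² = 35.
m = (300·4 − 21·52)/35 = 108/35; b = (119·52 − 21·300)/35 = -16/5.
Residuals: -2/35, 27/35, -46/35, 3/5; SSR = 94/35.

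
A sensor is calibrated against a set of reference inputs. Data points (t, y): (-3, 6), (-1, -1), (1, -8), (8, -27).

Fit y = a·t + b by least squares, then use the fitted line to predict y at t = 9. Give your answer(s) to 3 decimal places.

Normal-equation sums: Σt·t = 75, Σt = 5, Σ1 = 4.
For Aᵀy: Σt·y = -241, Σy = -30.
AᵀA·[a, b]ᵀ = Aᵀy becomes [[75, 5]; [5, 4]]·[a, b]ᵀ = [-241, -30]ᵀ.
Determinant 75·4 − 5² = 275.
a = ((-241)·4 − 5·(-30))/275 = -74/25; b = (75·(-30) − 5·(-241))/275 = -19/5.
At t = 9: ŷ = (-74/25)·(9) + (-19/5)·(1) = -761/25.

ŷ = -30.440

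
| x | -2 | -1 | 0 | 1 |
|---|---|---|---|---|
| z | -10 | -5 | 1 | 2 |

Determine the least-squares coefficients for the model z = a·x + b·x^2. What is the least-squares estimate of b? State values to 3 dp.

From the data, Σx·x = 6, Σx·x^2 = -8, Σx^2·x^2 = 18.
Moment sums: Σx·z = 27, Σx^2·z = -43.
Normal equations: [[6, -8]; [-8, 18]]·[a, b]ᵀ = [27, -43]ᵀ.
Δ = 6·18 − (-8)² = 44.
a = (27·18 − (-8)·(-43))/44 = 71/22; b = (6·(-43) − (-8)·27)/44 = -21/22.

b = -0.955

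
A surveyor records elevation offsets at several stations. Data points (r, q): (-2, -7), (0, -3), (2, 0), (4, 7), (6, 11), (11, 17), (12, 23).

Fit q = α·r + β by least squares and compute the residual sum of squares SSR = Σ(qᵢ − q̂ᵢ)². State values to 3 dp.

SSR = 15.512

Compute the Gram sums: Σr·r = 325, Σr = 33, Σ1 = 7.
Moment sums: Σr·q = 571, Σq = 48.
XᵀX·[α, β]ᵀ = Xᵀq becomes [[325, 33]; [33, 7]]·[α, β]ᵀ = [571, 48]ᵀ.
Eliminating β: 7·(row 1) − 33·(row 2) gives 1186·α = 7·571 − 33·48 = 2413, so α = 2413/1186.
Then β = (48 − 33·(2413/1186))/7 = -3243/1186.
Residuals: -233/1186, -315/1186, -1583/1186, 1893/1186, 1811/1186, -1569/593, 1565/1186; SSR = 18397/1186.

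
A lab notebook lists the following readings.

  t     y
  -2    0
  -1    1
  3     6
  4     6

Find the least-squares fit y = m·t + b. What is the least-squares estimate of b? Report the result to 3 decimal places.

b = 2.173

Normal-equation sums: Σt·t = 30, Σt = 4, Σ1 = 4.
Right-hand side: Σt·y = 41, Σy = 13.
Normal equations: [[30, 4]; [4, 4]]·[m, b]ᵀ = [41, 13]ᵀ.
Eliminating b: 4·(row 1) − 4·(row 2) gives 104·m = 4·41 − 4·13 = 112, so m = 14/13.
Then b = (13 − 4·(14/13))/4 = 113/52.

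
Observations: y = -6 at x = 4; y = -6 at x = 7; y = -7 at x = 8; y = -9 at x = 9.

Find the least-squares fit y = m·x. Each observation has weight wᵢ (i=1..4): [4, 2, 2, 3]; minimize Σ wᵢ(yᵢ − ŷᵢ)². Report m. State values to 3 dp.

Setting ∂/∂m … = 0 gives: 533·m = -535.
(Σwᵢ·x·x = 533, Σwᵢ·x·y = -535.)
Hence m = -535 / 533 ≈ -1.00375.

m = -1.004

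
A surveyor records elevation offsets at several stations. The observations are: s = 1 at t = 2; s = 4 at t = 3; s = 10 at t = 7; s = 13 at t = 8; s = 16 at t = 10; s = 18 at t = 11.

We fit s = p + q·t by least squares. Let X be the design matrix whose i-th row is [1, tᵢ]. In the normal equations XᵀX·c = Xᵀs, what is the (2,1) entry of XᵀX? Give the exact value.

41

Row 2 ↔ basis t, column 1 ↔ basis 1, so (XᵀX)_{2,1} = Σᵢ t = (2)·(1) + (3)·(1) + (7)·(1) + (8)·(1) + (10)·(1) + (11)·(1) = 41.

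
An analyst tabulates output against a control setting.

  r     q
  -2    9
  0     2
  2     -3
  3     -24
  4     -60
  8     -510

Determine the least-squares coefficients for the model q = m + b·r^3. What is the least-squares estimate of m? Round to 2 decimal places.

Normal-equation sums: Σ1 = 6, Σr^3 = 603, Σr^3·r^3 = 267097.
For Mᵀq: Σq = -586, Σr^3·q = -265704.
Δ = 6·267097 − 603² = 1238973.
m = ((-586)·267097 − 603·(-265704))/1238973 = 3700670/1238973; b = (6·(-265704) − 603·(-586))/1238973 = -413622/412991.

m = 2.99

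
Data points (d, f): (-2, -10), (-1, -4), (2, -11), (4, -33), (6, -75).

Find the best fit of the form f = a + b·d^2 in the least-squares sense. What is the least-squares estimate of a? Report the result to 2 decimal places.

Normal-equation sums: Σ1 = 5, Σd^2 = 61, Σd^2·d^2 = 1585.
For Aᵀf: Σf = -133, Σd^2·f = -3316.
det = 5·1585 − 61² = 4204.
a = ((-133)·1585 − 61·(-3316))/4204 = -8529/4204; b = (5·(-3316) − 61·(-133))/4204 = -8467/4204.

a = -2.03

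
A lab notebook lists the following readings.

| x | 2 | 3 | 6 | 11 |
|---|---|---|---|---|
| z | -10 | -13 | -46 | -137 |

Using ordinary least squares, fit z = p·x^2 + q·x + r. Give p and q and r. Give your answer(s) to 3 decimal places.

p = -1.028, q = -0.901, r = -2.873

The normal system MᵀM·[p, q, r]ᵀ = Mᵀz is [[16034, 1582, 170]; [1582, 170, 22]; [170, 22, 4]]·[p, q, r]ᵀ = [-18390, -1842, -206]ᵀ.
Row-reducing yields p = -186/181, q = -163/181, r = -520/181.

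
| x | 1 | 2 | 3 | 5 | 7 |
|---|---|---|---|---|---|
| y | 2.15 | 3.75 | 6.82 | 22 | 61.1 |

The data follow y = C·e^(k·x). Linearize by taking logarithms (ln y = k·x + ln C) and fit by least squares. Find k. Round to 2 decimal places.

k = 0.56

Linearized form: ln y = k·x + ln C. From the 5 transformed points,
AᵀA = [[88.0000, 18.0000]; [18.0000, 5]], rhs = [53.4114, 11.2106]ᵀ  (here Σx = 18.0000, Σ(x)² = 88.0000, Σln y = 11.2106, Σx·ln y = 53.4114).
Solving (det = 116.0000): k = 0.56263, ln C = 0.21665.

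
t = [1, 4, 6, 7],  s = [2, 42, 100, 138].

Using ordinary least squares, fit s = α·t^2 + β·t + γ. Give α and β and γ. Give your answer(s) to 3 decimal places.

From the data, Σt^2·t^2 = 3954, Σt^2·t = 624, Σt^2 = 102, Σt·t = 102, Σt = 18, Σ1 = 4.
Moment sums: Σt^2·s = 11036, Σt·s = 1736, Σs = 282.
So XᵀX·[α, β, γ]ᵀ = Xᵀs: [[3954, 624, 102]; [624, 102, 18]; [102, 18, 4]]·[α, β, γ]ᵀ = [11036, 1736, 282]ᵀ.
Solving the 3×3 system (Gaussian elimination) gives α = 205/66, β = -13/6, γ = 23/22.

α = 3.106, β = -2.167, γ = 1.045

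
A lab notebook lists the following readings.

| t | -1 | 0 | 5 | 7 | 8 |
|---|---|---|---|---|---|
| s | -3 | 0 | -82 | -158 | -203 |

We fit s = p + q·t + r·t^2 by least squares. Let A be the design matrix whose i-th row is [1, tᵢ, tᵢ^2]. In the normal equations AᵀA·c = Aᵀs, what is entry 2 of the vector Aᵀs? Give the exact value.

-3137

Entry 2 ↔ basis t, so (Aᵀs)_{2} = Σᵢ (t)·sᵢ = (-1)·(-3) + (0)·(0) + (5)·(-82) + (7)·(-158) + (8)·(-203) = -3137.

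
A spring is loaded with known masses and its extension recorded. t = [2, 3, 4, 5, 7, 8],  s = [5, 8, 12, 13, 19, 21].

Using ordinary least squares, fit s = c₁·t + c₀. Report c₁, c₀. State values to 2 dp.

Compute the Gram sums: Σt·t = 167, Σt = 29, Σ1 = 6.
Right-hand side: Σt·s = 448, Σs = 78.
Δ = 167·6 − 29² = 161.
c₁ = (448·6 − 29·78)/161 = 426/161; c₀ = (167·78 − 29·448)/161 = 34/161.

c₁ = 2.65, c₀ = 0.21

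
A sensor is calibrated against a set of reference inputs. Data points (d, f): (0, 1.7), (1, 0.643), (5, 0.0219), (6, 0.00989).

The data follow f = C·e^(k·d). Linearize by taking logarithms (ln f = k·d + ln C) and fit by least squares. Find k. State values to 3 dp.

Taking logs, ln f = k·d + ln C, so regress ln f on d.
Over the data: Σd = 12.0000, Σ(d)² = 62.0000, Σln f = -8.3485, Σd·ln f = -47.2453.
Normal system: [[62.0000, 12.0000]; [12.0000, 4]]·[k, ln C]ᵀ = [-47.2453, -8.3485]ᵀ.
Δ = 62.0000·4 − (12.0000)² = 104.0000; k = (-47.2453·4 − 12.0000·-8.3485)/104.0000 = -0.85384, ln C = (62.0000·-8.3485 − 12.0000·-47.2453)/104.0000 = 0.47441.

k = -0.854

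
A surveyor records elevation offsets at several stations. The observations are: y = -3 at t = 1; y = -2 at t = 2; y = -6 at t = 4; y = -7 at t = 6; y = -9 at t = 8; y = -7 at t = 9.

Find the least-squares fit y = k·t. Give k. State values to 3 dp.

AᵀA·[k]ᵀ = Aᵀy reads: 202·k = -208.
(Σt·t = 202, Σt·y = -208.)
k = (-208)/202 = -1.0297.

k = -1.030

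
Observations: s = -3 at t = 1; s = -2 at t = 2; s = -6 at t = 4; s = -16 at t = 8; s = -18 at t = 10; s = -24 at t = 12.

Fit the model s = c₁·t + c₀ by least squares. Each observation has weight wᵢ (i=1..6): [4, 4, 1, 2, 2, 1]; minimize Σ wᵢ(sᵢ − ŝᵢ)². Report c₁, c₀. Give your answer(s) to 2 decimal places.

From the data, Σwᵢ·t·t = 508, Σwᵢ·t = 64, Σwᵢ·1 = 14.
Moment sums: Σwᵢ·t·s = -956, Σwᵢ·s = -118.
Δ = 508·14 − 64² = 3016.
c₁ = ((-956)·14 − 64·(-118))/3016 = -729/377; c₀ = (508·(-118) − 64·(-956))/3016 = 155/377.

c₁ = -1.93, c₀ = 0.41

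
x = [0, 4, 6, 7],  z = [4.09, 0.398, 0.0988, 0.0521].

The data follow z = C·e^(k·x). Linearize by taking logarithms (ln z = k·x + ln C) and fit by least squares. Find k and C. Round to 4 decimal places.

k = -0.6237, C = 4.2857

Let Y = ln z. Fitting Y = k·x + ln C by least squares:
XᵀX = [[101.0000, 17.0000]; [17.0000, 4]], rhs = [-38.2553, -4.7820]ᵀ  (here Σx = 17.0000, Σ(x)² = 101.0000, Σln z = -4.7820, Σx·ln z = -38.2553).
Slope k = (n·Σx·ln z − Σx·Σln z)/(n·Σ(x)² − (Σx)²) = (4·-38.2553 − 17.0000·-4.7820)/115.0000 = -0.62371; ln C = (Σln z − k·Σx)/n = 1.45528, so C = exp(1.45528) = 4.28569.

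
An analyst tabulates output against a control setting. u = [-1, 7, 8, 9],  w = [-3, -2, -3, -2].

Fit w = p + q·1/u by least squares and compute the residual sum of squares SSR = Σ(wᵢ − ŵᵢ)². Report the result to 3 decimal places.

SSR = 0.665

Normal-equation sums: Σ1 = 4, Σ1/u = -313/504, Σ1/u·1/u = 266305/254016.
Right-hand side: Σw = -10, Σ1/u·w = 1067/504.
Δ = 4·(266305/254016) − (-313/504)² = 322417/84672.
p = ((-10)·(266305/254016) − (-313/504)·(1067/504))/(322417/84672) = -2329079/967251; q = (4·(1067/504) − (-313/504)·(-10))/(322417/84672) = 191184/322417.
Residuals: 878/967251, 312641/967251, -644368/967251, 110283/322417; SSR = 643490/967251.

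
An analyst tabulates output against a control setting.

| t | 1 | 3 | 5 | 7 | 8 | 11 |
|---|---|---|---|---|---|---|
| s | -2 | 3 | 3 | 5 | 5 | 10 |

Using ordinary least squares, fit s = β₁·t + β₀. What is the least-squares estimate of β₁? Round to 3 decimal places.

Entries of AᵀA: Σt·t = 269, Σt = 35, Σ1 = 6.
Moment sums: Σt·s = 207, Σs = 24.
AᵀA·[β₁, β₀]ᵀ = Aᵀs becomes [[269, 35]; [35, 6]]·[β₁, β₀]ᵀ = [207, 24]ᵀ.
Δ = 269·6 − 35² = 389.
β₁ = (207·6 − 35·24)/389 = 402/389; β₀ = (269·24 − 35·207)/389 = -789/389.

β₁ = 1.033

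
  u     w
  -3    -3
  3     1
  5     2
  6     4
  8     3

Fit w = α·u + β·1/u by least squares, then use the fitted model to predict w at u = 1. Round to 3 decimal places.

ŵ = 2.905

With design matrix A, AᵀA = [[143, 5]; [5, 489/1600]] and Aᵀw = [70, 111/40]ᵀ.
Eliminating β: (489/1600)·(row 1) − 5·(row 2) gives (29927/1600)·α = (489/1600)·70 − 5·(111/40) = 1203/160, so α = 12030/29927.
Then β = ((111/40) − 5·(12030/29927))/(489/1600) = 74920/29927.
At u = 1: ŵ = (12030/29927)·(1) + (74920/29927)·(1) = 86950/29927.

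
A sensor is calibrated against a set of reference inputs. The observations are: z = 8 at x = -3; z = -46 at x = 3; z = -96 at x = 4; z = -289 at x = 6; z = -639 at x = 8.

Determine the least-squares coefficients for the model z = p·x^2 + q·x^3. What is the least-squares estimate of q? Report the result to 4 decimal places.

From the data, Σx^2·x^2 = 5810, Σx^2·x^3 = 41568, Σx^3·x^3 = 314354.
Moment sums: Σx^2·z = -53178, Σx^3·z = -397194.
So AᵀA·[p, q]ᵀ = Aᵀz: [[5810, 41568]; [41568, 314354]]·[p, q]ᵀ = [-53178, -397194]ᵀ.
Δ = 5810·314354 − 41568² = 98498116.
p = ((-53178)·314354 − 41568·(-397194))/98498116 = -51539205/24624529; q = (5810·(-397194) − 41568·(-53178))/98498116 = -24298509/24624529.

q = -0.9868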